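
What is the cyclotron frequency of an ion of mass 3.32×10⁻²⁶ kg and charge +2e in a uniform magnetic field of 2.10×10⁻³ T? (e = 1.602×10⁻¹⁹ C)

f ≈ 3230 Hz

f = |q|B/(2πm).
f = (3.204×10⁻¹⁹)(2.10×10⁻³)/(2π·3.32×10⁻²⁶) ≈ 3230 Hz.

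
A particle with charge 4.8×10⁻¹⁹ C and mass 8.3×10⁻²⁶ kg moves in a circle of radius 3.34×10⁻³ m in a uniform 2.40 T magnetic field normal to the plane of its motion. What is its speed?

v ≈ 4.64×10⁴ m/s

From |q|vB = mv²/r, v = |q|Br/m.
v = (4.8×10⁻¹⁹)(2.40)(3.34×10⁻³)/8.3×10⁻²⁶ ≈ 4.64×10⁴ m/s.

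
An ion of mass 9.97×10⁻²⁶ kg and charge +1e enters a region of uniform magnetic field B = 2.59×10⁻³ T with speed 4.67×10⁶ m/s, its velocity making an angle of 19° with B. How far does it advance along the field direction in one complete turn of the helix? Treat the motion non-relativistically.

v∥ = v cosθ = 4.67×10⁶·cos19° ≈ 4.416×10⁶ m/s.
T = 2πm/(|q|B) = 2π(9.97×10⁻²⁶)/((1.602×10⁻¹⁹)(2.59×10⁻³)) ≈ 1.510×10⁻³ s.
pitch = v∥ T = (4.416×10⁶)(1.510×10⁻³) ≈ 6670 m.

p ≈ 6670 m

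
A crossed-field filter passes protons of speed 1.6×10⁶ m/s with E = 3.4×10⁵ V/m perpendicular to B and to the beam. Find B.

B = 0.21 T

Balance of forces in the selector: qE = qvB ⇒ B = E/v.
B = 3.4×10⁵/1.6×10⁶ = 0.21 T.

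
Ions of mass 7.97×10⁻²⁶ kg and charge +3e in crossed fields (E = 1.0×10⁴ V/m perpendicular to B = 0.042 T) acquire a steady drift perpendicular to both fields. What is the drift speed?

The steady drift has the magnetic force balancing the electric force, so v_d = E/B.
v_d = 1.0×10⁴/0.042 = 2.4×10⁵ m/s.

v_d ≈ 2.4×10⁵ m/s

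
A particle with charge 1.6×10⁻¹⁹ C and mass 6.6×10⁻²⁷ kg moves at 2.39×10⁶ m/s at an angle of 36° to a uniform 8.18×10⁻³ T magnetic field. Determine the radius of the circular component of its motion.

v⊥ = v sinθ = 2.39×10⁶·sin36° ≈ 1.405×10⁶ m/s.
r = m v⊥/(|q|B) = (6.6×10⁻²⁷)(1.405×10⁶)/((1.6×10⁻¹⁹)(8.18×10⁻³)) ≈ 7.08 m.

r ≈ 7.08 m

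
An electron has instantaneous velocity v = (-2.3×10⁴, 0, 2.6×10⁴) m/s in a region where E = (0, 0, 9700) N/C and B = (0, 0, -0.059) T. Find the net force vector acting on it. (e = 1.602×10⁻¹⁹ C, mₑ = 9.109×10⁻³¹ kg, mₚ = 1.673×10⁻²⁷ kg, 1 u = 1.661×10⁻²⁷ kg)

v×B = (0, -1360, 0) N/C.
E + v×B = (0, -1360, 9700) N/C.
F = q(E + v×B) = (−1.602×10⁻¹⁹ C)·(0, -1360, 9700) = (0, 2.17×10⁻¹⁶, -1.55×10⁻¹⁵) N.

F ≈ (0, 2.17×10⁻¹⁶, -1.55×10⁻¹⁵) N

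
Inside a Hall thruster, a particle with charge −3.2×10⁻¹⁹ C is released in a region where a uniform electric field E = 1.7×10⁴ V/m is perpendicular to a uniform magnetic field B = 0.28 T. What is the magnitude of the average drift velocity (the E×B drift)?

In crossed fields the guiding centre drifts at v_d = |E×B|/B² = E/B, independent of charge and mass.
v_d = 1.7×10⁴/0.28 = 6.1×10⁴ m/s.

v_d ≈ 6.1×10⁴ m/s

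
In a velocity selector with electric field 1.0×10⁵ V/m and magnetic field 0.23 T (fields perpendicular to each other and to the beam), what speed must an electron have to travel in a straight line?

v = 4.3×10⁵ m/s

For undeflected motion the electric and magnetic forces balance: qE = qvB.
v = E/B = 1.0×10⁵/0.23 = 4.3×10⁵ m/s.
The result is independent of the particle's charge and mass.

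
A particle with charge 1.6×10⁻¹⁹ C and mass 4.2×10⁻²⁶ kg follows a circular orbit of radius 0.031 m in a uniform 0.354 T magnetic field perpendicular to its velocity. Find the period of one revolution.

The cyclotron period depends only on m, q, B: T = 2πm/(|q|B).
T = 2π(4.2×10⁻²⁶)/((1.6×10⁻¹⁹)(0.354)) ≈ 4.66×10⁻⁶ s.

T ≈ 4.66×10⁻⁶ s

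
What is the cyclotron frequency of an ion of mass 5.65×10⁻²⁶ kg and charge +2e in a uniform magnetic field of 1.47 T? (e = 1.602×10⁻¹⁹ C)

f = |q|B/(2πm).
f = (3.204×10⁻¹⁹)(1.47)/(2π·5.65×10⁻²⁶) ≈ 1.33×10⁶ Hz.

f ≈ 1.33×10⁶ Hz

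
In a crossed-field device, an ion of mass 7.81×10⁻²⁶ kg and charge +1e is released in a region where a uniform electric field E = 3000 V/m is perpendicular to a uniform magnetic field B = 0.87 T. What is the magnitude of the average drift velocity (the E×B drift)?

v_d ≈ 3400 m/s

The E×B drift speed is v_d = E/B.
v_d = 3000/0.87 = 3400 m/s.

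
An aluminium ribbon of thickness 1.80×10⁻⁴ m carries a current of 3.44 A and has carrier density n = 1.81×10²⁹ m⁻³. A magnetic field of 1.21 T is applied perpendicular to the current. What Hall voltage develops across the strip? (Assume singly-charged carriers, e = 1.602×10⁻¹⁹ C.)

V_H = IB/(n e t).
V_H = (3.44)(1.21)/((1.81×10²⁹)(1.602×10⁻¹⁹)(1.80×10⁻⁴)) ≈ 7.97×10⁻⁷ V.

V_H ≈ 7.97×10⁻⁷ V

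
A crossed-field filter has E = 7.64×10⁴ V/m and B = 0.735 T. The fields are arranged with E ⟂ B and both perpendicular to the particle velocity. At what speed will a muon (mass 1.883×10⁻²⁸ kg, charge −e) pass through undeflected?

Zero net Lorentz force requires |qE| = |q v×B|, i.e. E = vB.
v = E/B = 7.64×10⁴/0.735 = 1.04×10⁵ m/s.
The result is independent of the particle's charge and mass.

v = 1.04×10⁵ m/s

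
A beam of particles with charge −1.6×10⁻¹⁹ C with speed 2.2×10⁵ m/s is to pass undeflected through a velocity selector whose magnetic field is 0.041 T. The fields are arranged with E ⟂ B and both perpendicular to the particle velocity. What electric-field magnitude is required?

For straight-line motion qE = qvB, so E = vB.
E = 2.2×10⁵ × 0.041 = 9000 V/m.

E = 9000 V/m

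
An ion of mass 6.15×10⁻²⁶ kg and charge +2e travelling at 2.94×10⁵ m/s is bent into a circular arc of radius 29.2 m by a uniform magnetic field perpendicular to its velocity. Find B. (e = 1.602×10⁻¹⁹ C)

B ≈ 1.93×10⁻³ T

From |q|vB = mv²/r, B = mv/(|q|r).
B = (6.15×10⁻²⁶)(2.94×10⁵)/((3.204×10⁻¹⁹)(29.2)) ≈ 1.93×10⁻³ T.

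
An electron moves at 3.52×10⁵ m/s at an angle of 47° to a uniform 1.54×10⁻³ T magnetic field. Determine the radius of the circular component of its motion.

r ≈ 9.51×10⁻⁴ m

v⊥ = v sinθ = 3.52×10⁵·sin47° ≈ 2.574×10⁵ m/s.
r = m v⊥/(|q|B) = (9.109×10⁻³¹)(2.574×10⁵)/((1.602×10⁻¹⁹)(1.54×10⁻³)) ≈ 9.51×10⁻⁴ m.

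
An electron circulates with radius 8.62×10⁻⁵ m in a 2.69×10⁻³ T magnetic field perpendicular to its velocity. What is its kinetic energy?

v = |q|Br/m, then KE = ½mv² = (qBr)²/(2m).
v = (1.602×10⁻¹⁹)(2.69×10⁻³)(8.62×10⁻⁵)/9.109×10⁻³¹ ≈ 4.078×10⁴ m/s.
KE = ½(9.109×10⁻³¹)(4.078×10⁴)² ≈ 7.57×10⁻²² J.

KE ≈ 7.57×10⁻²² J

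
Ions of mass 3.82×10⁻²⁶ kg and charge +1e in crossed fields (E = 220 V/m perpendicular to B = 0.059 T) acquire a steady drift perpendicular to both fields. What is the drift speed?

v_d ≈ 3700 m/s

The steady drift has the magnetic force balancing the electric force, so v_d = E/B.
v_d = 220/0.059 = 3700 m/s.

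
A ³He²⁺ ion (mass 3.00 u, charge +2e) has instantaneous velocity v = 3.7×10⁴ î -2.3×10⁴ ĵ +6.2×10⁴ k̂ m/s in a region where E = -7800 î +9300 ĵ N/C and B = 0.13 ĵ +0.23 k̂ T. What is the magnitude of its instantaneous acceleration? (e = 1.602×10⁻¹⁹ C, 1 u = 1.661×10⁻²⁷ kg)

v×B = (-1.34×10⁴, -8510, 4810) N/C.
E + v×B = (-2.12×10⁴, 790, 4810) N/C.
F = q(E + v×B) = (3.204×10⁻¹⁹ C)·(-2.12×10⁴, 790, 4810) = (-6.78×10⁻¹⁵, 2.53×10⁻¹⁶, 1.54×10⁻¹⁵) N.
|a| = |F|/m = 6.954×10⁻¹⁵/4.983×10⁻²⁷ ≈ 1.40×10¹² m/s².

|a| ≈ 1.40×10¹² m/s²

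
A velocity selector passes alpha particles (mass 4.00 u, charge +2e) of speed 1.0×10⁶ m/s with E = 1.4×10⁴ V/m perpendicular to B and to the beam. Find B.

B = 0.014 T

Balance of forces in the selector: qE = qvB ⇒ B = E/v.
B = 1.4×10⁴/1.0×10⁶ = 0.014 T.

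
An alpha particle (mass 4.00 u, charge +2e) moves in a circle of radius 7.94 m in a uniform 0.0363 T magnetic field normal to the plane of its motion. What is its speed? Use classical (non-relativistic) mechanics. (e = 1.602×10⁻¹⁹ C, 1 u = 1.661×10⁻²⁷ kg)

From |q|vB = mv²/r, v = |q|Br/m.
v = (3.204×10⁻¹⁹)(0.0363)(7.94)/6.644×10⁻²⁷ ≈ 1.39×10⁷ m/s.

v ≈ 1.39×10⁷ m/s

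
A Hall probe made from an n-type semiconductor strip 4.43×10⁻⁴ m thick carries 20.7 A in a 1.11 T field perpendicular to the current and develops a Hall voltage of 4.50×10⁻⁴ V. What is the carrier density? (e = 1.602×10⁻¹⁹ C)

From V_H = IB/(n e t), n = IB/(V_H e t).
n = (20.7)(1.11)/((4.50×10⁻⁴)(1.602×10⁻¹⁹)(4.43×10⁻⁴)) ≈ 7.19×10²⁶ m⁻³.

n ≈ 7.19×10²⁶ m⁻³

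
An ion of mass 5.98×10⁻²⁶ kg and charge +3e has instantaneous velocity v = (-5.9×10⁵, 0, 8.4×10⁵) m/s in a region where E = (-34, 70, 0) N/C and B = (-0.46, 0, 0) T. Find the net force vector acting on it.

v×B = (0, -3.86×10⁵, 0) N/C.
E + v×B = (-34.0, -3.86×10⁵, 0) N/C.
F = q(E + v×B) = (4.806×10⁻¹⁹ C)·(-34.0, -3.86×10⁵, 0) = (-1.63×10⁻¹⁷, -1.86×10⁻¹³, 0) N.

F ≈ (-1.63×10⁻¹⁷, -1.86×10⁻¹³, 0) N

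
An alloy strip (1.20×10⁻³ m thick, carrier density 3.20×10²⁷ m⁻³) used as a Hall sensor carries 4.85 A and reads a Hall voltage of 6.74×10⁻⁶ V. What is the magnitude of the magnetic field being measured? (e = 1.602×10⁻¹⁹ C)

From V_H = IB/(n e t), B = V_H n e t / I.
B = (6.74×10⁻⁶)(3.20×10²⁷)(1.602×10⁻¹⁹)(1.20×10⁻³)/4.85 ≈ 0.855 T.

B ≈ 0.855 T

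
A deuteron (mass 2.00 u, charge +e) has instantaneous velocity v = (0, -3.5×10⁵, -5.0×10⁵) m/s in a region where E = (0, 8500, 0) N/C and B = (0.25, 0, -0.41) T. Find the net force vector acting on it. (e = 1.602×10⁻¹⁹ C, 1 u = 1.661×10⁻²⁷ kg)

v×B = (1.44×10⁵, -1.25×10⁵, 8.75×10⁴) N/C.
E + v×B = (1.44×10⁵, -1.16×10⁵, 8.75×10⁴) N/C.
F = q(E + v×B) = (1.602×10⁻¹⁹ C)·(1.44×10⁵, -1.16×10⁵, 8.75×10⁴) = (2.30×10⁻¹⁴, -1.87×10⁻¹⁴, 1.40×10⁻¹⁴) N.

F ≈ (2.30×10⁻¹⁴, -1.87×10⁻¹⁴, 1.40×10⁻¹⁴) N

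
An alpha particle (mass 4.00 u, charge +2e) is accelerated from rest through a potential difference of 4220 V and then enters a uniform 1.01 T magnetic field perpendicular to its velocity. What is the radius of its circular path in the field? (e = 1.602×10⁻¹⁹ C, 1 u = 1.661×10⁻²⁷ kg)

r ≈ 0.0131 m

Acceleration: |q|V = ½mv² ⇒ v = √(2|q|V/m) = √(2·3.204×10⁻¹⁹·4220/6.644×10⁻²⁷) ≈ 6.380×10⁵ m/s.
In the field: r = mv/(|q|B) = (6.644×10⁻²⁷)(6.380×10⁵)/((3.204×10⁻¹⁹)(1.01)) ≈ 0.0131 m.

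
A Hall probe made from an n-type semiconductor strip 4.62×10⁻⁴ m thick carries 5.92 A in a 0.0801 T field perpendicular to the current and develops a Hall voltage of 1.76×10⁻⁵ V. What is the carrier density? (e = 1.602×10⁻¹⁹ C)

n ≈ 3.64×10²⁶ m⁻³

From V_H = IB/(n e t), n = IB/(V_H e t).
n = (5.92)(0.0801)/((1.76×10⁻⁵)(1.602×10⁻¹⁹)(4.62×10⁻⁴)) ≈ 3.64×10²⁶ m⁻³.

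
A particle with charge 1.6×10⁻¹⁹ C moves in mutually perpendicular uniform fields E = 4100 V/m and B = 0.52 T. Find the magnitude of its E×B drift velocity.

The E×B drift speed is v_d = E/B.
v_d = 4100/0.52 = 7900 m/s.

v_d ≈ 7900 m/s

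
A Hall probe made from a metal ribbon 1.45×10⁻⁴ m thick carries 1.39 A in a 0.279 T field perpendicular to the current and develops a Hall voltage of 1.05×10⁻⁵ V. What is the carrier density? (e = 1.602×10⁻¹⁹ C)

From V_H = IB/(n e t), n = IB/(V_H e t).
n = (1.39)(0.279)/((1.05×10⁻⁵)(1.602×10⁻¹⁹)(1.45×10⁻⁴)) ≈ 1.59×10²⁷ m⁻³.

n ≈ 1.59×10²⁷ m⁻³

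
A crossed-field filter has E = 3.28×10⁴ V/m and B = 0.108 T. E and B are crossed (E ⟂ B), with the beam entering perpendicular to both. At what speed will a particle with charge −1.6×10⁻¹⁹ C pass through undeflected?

Zero net Lorentz force requires |qE| = |q v×B|, i.e. E = vB.
v = E/B = 3.28×10⁴/0.108 = 3.04×10⁵ m/s.

v = 3.04×10⁵ m/s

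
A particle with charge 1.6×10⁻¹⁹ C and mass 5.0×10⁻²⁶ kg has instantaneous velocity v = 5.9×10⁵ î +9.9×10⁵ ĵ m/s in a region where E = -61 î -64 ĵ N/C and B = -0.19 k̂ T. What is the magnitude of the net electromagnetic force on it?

|F| ≈ 3.50×10⁻¹⁴ N

v×B = (-1.88×10⁵, 1.12×10⁵, 0) N/C.
E + v×B = (-1.88×10⁵, 1.12×10⁵, 0) N/C.
F = q(E + v×B) = (1.6×10⁻¹⁹ C)·(-1.88×10⁵, 1.12×10⁵, 0) = (-3.01×10⁻¹⁴, 1.79×10⁻¹⁴, 0) N.
|F| = 3.50×10⁻¹⁴ N.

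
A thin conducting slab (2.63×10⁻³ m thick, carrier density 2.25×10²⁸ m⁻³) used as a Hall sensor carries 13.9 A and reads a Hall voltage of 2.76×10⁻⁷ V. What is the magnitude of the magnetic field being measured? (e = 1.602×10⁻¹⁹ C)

From V_H = IB/(n e t), B = V_H n e t / I.
B = (2.76×10⁻⁷)(2.25×10²⁸)(1.602×10⁻¹⁹)(2.63×10⁻³)/13.9 ≈ 0.188 T.

B ≈ 0.188 T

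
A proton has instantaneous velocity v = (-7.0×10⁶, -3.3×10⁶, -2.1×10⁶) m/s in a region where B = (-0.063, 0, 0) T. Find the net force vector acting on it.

F ≈ (0, 2.12×10⁻¹⁴, -3.33×10⁻¹⁴) N

v×B = (0, 1.32×10⁵, -2.08×10⁵) N/C.
F = q v×B = (1.602×10⁻¹⁹ C)·(0, 1.32×10⁵, -2.08×10⁵) = (0, 2.12×10⁻¹⁴, -3.33×10⁻¹⁴) N.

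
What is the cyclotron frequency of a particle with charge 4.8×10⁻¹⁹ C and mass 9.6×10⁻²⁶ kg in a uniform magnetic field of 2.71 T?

f = |q|B/(2πm).
f = (4.8×10⁻¹⁹)(2.71)/(2π·9.6×10⁻²⁶) ≈ 2.16×10⁶ Hz.

f ≈ 2.16×10⁶ Hz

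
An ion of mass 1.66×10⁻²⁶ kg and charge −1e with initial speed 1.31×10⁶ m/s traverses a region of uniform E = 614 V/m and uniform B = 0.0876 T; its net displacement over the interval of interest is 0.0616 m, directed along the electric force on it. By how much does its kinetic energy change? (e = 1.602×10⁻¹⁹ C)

ΔKE ≈ 6.06×10⁻¹⁸ J

The magnetic force is always ⟂ v and does no work; only the electric force changes KE.
ΔKE = F_E · d = |q|E d = (1.602×10⁻¹⁹)(614)(0.0616) ≈ 6.06×10⁻¹⁸ J.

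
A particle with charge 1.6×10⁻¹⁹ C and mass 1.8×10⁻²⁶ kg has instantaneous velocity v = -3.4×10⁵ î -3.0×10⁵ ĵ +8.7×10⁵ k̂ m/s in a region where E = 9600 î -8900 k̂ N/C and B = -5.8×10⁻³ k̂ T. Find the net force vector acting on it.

F ≈ (1.81×10⁻¹⁵, -3.16×10⁻¹⁶, -1.42×10⁻¹⁵) N

v×B = (1740, -1970, 0) N/C.
E + v×B = (1.13×10⁴, -1970, -8900) N/C.
F = q(E + v×B) = (1.6×10⁻¹⁹ C)·(1.13×10⁴, -1970, -8900) = (1.81×10⁻¹⁵, -3.16×10⁻¹⁶, -1.42×10⁻¹⁵) N.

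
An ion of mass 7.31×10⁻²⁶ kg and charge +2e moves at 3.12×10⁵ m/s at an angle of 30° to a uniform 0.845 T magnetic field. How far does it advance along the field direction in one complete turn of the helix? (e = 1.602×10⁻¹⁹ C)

p ≈ 0.458 m

v∥ = v cosθ = 3.12×10⁵·cos30° ≈ 2.702×10⁵ m/s.
T = 2πm/(|q|B) = 2π(7.31×10⁻²⁶)/((3.204×10⁻¹⁹)(0.845)) ≈ 1.696×10⁻⁶ s.
pitch = v∥ T = (2.702×10⁵)(1.696×10⁻⁶) ≈ 0.458 m.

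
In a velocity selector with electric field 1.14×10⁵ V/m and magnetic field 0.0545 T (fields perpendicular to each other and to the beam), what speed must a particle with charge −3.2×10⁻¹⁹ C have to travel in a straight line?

v = 2.09×10⁶ m/s

Straight-line motion ⇒ electric and magnetic forces cancel, so E = vB.
v = E/B = 1.14×10⁵/0.0545 = 2.09×10⁶ m/s.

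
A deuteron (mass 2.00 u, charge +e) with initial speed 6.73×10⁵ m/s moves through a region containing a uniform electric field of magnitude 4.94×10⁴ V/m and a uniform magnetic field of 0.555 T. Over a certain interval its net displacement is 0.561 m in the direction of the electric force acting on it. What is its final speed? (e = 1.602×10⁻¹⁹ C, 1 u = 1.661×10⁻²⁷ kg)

B does no work; ΔKE = |q|E d.
½mv_f² = ½mv₀² + |q|Ed = ½(3.322×10⁻²⁷)(6.73×10⁵)² + (1.602×10⁻¹⁹)(4.94×10⁴)(0.561) ≈ 7.523×10⁻¹⁶ J + 4.440×10⁻¹⁵ J ≈ 5.192×10⁻¹⁵ J.
v_f = √(2·5.192×10⁻¹⁵/3.322×10⁻²⁷) ≈ 1.77×10⁶ m/s.

v_f ≈ 1.77×10⁶ m/s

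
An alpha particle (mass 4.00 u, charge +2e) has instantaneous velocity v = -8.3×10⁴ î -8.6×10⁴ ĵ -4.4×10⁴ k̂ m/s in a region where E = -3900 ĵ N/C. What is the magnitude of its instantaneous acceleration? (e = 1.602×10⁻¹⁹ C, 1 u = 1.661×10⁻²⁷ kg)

|a| ≈ 1.88×10¹¹ m/s²

Only an electric field acts, so F = qE = (3.204×10⁻¹⁹ C)·(0, -3900, 0) = (0, -1.25×10⁻¹⁵, 0) N.
|a| = |F|/m = 1.250×10⁻¹⁵/6.644×10⁻²⁷ ≈ 1.88×10¹¹ m/s².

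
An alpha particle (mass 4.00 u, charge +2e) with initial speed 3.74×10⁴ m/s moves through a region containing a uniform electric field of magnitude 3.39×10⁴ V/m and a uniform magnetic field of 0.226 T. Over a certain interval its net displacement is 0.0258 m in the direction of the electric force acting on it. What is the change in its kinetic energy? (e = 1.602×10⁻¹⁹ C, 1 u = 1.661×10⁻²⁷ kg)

The magnetic force is always ⟂ v and does no work; only the electric force changes KE.
ΔKE = F_E · d = |q|E d = (3.204×10⁻¹⁹)(3.39×10⁴)(0.0258) ≈ 2.80×10⁻¹⁶ J.

ΔKE ≈ 2.80×10⁻¹⁶ J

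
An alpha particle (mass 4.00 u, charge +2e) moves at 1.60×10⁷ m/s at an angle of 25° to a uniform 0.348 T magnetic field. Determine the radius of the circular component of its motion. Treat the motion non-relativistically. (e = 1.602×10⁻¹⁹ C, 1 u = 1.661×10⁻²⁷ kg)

r ≈ 0.403 m

v⊥ = v sinθ = 1.60×10⁷·sin25° ≈ 6.762×10⁶ m/s.
r = m v⊥/(|q|B) = (6.644×10⁻²⁷)(6.762×10⁶)/((3.204×10⁻¹⁹)(0.348)) ≈ 0.403 m.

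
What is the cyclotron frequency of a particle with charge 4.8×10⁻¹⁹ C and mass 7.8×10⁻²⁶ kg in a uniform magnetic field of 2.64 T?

f ≈ 2.59×10⁶ Hz

f = |q|B/(2πm).
f = (4.8×10⁻¹⁹)(2.64)/(2π·7.8×10⁻²⁶) ≈ 2.59×10⁶ Hz.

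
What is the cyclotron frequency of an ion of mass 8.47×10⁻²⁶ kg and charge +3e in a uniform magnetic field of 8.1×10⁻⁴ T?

f = |q|B/(2πm).
f = (4.806×10⁻¹⁹)(8.1×10⁻⁴)/(2π·8.47×10⁻²⁶) ≈ 730 Hz.

f ≈ 730 Hz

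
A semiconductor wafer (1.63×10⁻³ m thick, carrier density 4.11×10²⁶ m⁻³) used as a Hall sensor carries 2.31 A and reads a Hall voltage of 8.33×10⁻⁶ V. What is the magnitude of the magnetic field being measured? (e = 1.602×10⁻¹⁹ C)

B ≈ 0.387 T

From V_H = IB/(n e t), B = V_H n e t / I.
B = (8.33×10⁻⁶)(4.11×10²⁶)(1.602×10⁻¹⁹)(1.63×10⁻³)/2.31 ≈ 0.387 T.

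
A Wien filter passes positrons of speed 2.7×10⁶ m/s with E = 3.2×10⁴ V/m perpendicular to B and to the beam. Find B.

Balance of forces in the selector: qE = qvB ⇒ B = E/v.
B = 3.2×10⁴/2.7×10⁶ = 0.012 T.

B = 0.012 T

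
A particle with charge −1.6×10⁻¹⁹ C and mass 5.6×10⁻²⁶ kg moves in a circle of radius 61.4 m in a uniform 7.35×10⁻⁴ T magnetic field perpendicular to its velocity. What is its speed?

From |q|vB = mv²/r, v = |q|Br/m.
v = (1.6×10⁻¹⁹)(7.35×10⁻⁴)(61.4)/5.6×10⁻²⁶ ≈ 1.29×10⁵ m/s.

v ≈ 1.29×10⁵ m/s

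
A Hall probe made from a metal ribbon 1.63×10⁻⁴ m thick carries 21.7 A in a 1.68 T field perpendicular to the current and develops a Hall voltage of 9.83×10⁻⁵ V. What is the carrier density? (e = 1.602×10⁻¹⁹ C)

n ≈ 1.42×10²⁸ m⁻³

From V_H = IB/(n e t), n = IB/(V_H e t).
n = (21.7)(1.68)/((9.83×10⁻⁵)(1.602×10⁻¹⁹)(1.63×10⁻⁴)) ≈ 1.42×10²⁸ m⁻³.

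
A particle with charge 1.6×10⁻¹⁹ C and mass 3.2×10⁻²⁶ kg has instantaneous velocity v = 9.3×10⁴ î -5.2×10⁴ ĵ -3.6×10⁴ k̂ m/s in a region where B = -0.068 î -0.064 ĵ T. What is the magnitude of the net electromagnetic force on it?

v×B = (-2300, 2450, -9490) N/C.
F = q v×B = (1.6×10⁻¹⁹ C)·(-2300, 2450, -9490) = (-3.69×10⁻¹⁶, 3.92×10⁻¹⁶, -1.52×10⁻¹⁵) N.
|F| = 1.61×10⁻¹⁵ N.

|F| ≈ 1.61×10⁻¹⁵ N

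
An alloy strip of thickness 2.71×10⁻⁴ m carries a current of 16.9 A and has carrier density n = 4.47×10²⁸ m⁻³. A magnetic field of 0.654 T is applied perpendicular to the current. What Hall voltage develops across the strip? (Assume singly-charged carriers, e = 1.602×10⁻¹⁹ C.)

V_H = IB/(n e t).
V_H = (16.9)(0.654)/((4.47×10²⁸)(1.602×10⁻¹⁹)(2.71×10⁻⁴)) ≈ 5.70×10⁻⁶ V.

V_H ≈ 5.70×10⁻⁶ V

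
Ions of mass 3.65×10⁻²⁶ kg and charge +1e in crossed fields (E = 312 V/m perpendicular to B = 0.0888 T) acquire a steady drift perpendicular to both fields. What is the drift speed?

The steady drift has the magnetic force balancing the electric force, so v_d = E/B.
v_d = 312/0.0888 = 3510 m/s.

v_d ≈ 3510 m/s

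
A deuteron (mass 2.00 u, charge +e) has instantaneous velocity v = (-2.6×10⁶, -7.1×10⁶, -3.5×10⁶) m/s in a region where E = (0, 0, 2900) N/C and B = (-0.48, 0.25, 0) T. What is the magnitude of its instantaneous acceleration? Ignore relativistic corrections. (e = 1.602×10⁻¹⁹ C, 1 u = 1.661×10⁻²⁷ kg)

v×B = (8.75×10⁵, 1.68×10⁶, -4.06×10⁶) N/C.
E + v×B = (8.75×10⁵, 1.68×10⁶, -4.06×10⁶) N/C.
F = q(E + v×B) = (1.602×10⁻¹⁹ C)·(8.75×10⁵, 1.68×10⁶, -4.06×10⁶) = (1.40×10⁻¹³, 2.69×10⁻¹³, -6.50×10⁻¹³) N.
|a| = |F|/m = 7.170×10⁻¹³/3.322×10⁻²⁷ ≈ 2.16×10¹⁴ m/s².

|a| ≈ 2.16×10¹⁴ m/s²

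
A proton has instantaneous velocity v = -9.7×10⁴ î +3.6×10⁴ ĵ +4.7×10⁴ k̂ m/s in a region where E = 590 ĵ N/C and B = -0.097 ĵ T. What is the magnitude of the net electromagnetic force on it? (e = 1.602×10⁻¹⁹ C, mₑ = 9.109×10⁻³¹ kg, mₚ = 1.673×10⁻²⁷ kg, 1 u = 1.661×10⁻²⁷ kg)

|F| ≈ 1.68×10⁻¹⁵ N

v×B = (4560, 0, 9410) N/C.
E + v×B = (4560, 590, 9410) N/C.
F = q(E + v×B) = (1.602×10⁻¹⁹ C)·(4560, 590, 9410) = (7.30×10⁻¹⁶, 9.45×10⁻¹⁷, 1.51×10⁻¹⁵) N.
|F| = 1.68×10⁻¹⁵ N.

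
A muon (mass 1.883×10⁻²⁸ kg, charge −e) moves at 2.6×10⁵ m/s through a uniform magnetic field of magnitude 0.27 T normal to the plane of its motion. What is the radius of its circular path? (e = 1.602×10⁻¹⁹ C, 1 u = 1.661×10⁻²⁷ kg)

r ≈ 1.1×10⁻³ m

The magnetic force provides the centripetal force: |q|vB = mv²/r.
r = mv/(|q|B) = (1.883×10⁻²⁸)(2.6×10⁵)/((1.602×10⁻¹⁹)(0.27)) ≈ 1.1×10⁻³ m.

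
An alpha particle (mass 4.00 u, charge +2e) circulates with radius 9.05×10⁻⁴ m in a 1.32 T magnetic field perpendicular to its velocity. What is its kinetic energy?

KE ≈ 1.10×10⁻¹⁷ J

v = |q|Br/m, then KE = ½mv² = (qBr)²/(2m).
v = (3.204×10⁻¹⁹)(1.32)(9.05×10⁻⁴)/6.644×10⁻²⁷ ≈ 5.761×10⁴ m/s.
KE = ½(6.644×10⁻²⁷)(5.761×10⁴)² ≈ 1.10×10⁻¹⁷ J.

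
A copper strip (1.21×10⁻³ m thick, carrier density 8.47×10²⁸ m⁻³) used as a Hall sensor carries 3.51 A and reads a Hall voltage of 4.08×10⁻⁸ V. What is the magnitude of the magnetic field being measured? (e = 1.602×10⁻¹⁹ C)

From V_H = IB/(n e t), B = V_H n e t / I.
B = (4.08×10⁻⁸)(8.47×10²⁸)(1.602×10⁻¹⁹)(1.21×10⁻³)/3.51 ≈ 0.191 T.

B ≈ 0.191 T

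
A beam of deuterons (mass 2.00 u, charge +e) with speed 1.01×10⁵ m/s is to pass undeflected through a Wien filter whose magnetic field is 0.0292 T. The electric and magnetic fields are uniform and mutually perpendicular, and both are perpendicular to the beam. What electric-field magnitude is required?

E = 2950 V/m

For straight-line motion qE = qvB, so E = vB.
E = 1.01×10⁵ × 0.0292 = 2950 V/m.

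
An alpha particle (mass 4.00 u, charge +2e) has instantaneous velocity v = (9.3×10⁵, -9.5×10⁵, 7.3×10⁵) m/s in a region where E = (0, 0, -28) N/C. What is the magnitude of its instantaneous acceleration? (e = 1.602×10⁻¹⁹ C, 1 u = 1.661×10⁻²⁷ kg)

Only an electric field acts, so F = qE = (3.204×10⁻¹⁹ C)·(0, 0, -28.0) = (0, 0, -8.97×10⁻¹⁸) N.
|a| = |F|/m = 8.971×10⁻¹⁸/6.644×10⁻²⁷ ≈ 1.35×10⁹ m/s².

|a| ≈ 1.35×10⁹ m/s²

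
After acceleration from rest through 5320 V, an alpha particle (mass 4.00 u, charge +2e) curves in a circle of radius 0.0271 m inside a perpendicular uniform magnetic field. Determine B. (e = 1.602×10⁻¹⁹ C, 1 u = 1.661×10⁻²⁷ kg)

B ≈ 0.548 T

v = √(2|q|V/m) = √(2·3.204×10⁻¹⁹·5320/6.644×10⁻²⁷) ≈ 7.163×10⁵ m/s.
B = mv/(|q|r) = (6.644×10⁻²⁷)(7.163×10⁵)/((3.204×10⁻¹⁹)(0.0271)) ≈ 0.548 T.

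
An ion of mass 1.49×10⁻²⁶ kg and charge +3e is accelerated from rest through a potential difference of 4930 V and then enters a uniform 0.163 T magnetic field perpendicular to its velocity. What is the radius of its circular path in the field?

Acceleration: |q|V = ½mv² ⇒ v = √(2|q|V/m) = √(2·4.806×10⁻¹⁹·4930/1.49×10⁻²⁶) ≈ 5.639×10⁵ m/s.
In the field: r = mv/(|q|B) = (1.49×10⁻²⁶)(5.639×10⁵)/((4.806×10⁻¹⁹)(0.163)) ≈ 0.107 m.

r ≈ 0.107 m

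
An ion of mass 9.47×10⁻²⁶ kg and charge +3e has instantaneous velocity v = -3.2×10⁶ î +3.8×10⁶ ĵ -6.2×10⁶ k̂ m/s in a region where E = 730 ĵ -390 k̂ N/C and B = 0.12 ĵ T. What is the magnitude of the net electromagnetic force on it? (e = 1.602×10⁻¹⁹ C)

v×B = (7.44×10⁵, 0, -3.84×10⁵) N/C.
E + v×B = (7.44×10⁵, 730, -3.84×10⁵) N/C.
F = q(E + v×B) = (4.806×10⁻¹⁹ C)·(7.44×10⁵, 730, -3.84×10⁵) = (3.58×10⁻¹³, 3.51×10⁻¹⁶, -1.85×10⁻¹³) N.
|F| = 4.02×10⁻¹³ N.

|F| ≈ 4.02×10⁻¹³ N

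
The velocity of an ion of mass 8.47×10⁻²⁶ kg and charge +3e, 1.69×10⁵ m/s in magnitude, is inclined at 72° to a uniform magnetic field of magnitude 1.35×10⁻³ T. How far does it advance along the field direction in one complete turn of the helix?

v∥ = v cosθ = 1.69×10⁵·cos72° ≈ 5.222×10⁴ m/s.
T = 2πm/(|q|B) = 2π(8.47×10⁻²⁶)/((4.806×10⁻¹⁹)(1.35×10⁻³)) ≈ 8.202×10⁻⁴ s.
pitch = v∥ T = (5.222×10⁴)(8.202×10⁻⁴) ≈ 42.8 m.

p ≈ 42.8 m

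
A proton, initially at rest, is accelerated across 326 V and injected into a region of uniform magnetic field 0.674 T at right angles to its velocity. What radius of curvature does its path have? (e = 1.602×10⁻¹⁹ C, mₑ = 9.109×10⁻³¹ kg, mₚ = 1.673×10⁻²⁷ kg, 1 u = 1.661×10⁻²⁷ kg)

Acceleration: |q|V = ½mv² ⇒ v = √(2|q|V/m) = √(2·1.602×10⁻¹⁹·326/1.673×10⁻²⁷) ≈ 2.499×10⁵ m/s.
In the field: r = mv/(|q|B) = (1.673×10⁻²⁷)(2.499×10⁵)/((1.602×10⁻¹⁹)(0.674)) ≈ 3.87×10⁻³ m.

r ≈ 3.87×10⁻³ m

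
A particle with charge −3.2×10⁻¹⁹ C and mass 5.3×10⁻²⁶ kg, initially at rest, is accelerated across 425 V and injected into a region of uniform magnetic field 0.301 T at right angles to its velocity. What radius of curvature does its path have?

r ≈ 0.0394 m

Acceleration: |q|V = ½mv² ⇒ v = √(2|q|V/m) = √(2·3.2×10⁻¹⁹·425/5.3×10⁻²⁶) ≈ 7.164×10⁴ m/s.
In the field: r = mv/(|q|B) = (5.3×10⁻²⁶)(7.164×10⁴)/((3.2×10⁻¹⁹)(0.301)) ≈ 0.0394 m.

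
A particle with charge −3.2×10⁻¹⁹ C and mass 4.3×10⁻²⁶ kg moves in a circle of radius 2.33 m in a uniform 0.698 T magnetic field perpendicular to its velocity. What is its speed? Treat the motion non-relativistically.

v ≈ 1.21×10⁷ m/s

From |q|vB = mv²/r, v = |q|Br/m.
v = (3.2×10⁻¹⁹)(0.698)(2.33)/4.3×10⁻²⁶ ≈ 1.21×10⁷ m/s.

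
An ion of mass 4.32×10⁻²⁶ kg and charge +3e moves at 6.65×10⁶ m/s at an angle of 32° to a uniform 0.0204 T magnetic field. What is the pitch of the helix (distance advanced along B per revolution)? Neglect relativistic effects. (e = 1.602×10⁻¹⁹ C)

v∥ = v cosθ = 6.65×10⁶·cos32° ≈ 5.640×10⁶ m/s.
T = 2πm/(|q|B) = 2π(4.32×10⁻²⁶)/((4.806×10⁻¹⁹)(0.0204)) ≈ 2.769×10⁻⁵ s.
pitch = v∥ T = (5.640×10⁶)(2.769×10⁻⁵) ≈ 156 m.

p ≈ 156 m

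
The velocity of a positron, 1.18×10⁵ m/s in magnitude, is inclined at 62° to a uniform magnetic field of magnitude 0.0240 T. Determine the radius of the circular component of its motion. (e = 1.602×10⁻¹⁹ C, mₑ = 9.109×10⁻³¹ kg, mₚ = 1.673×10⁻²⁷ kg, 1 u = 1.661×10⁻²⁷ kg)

v⊥ = v sinθ = 1.18×10⁵·sin62° ≈ 1.042×10⁵ m/s.
r = m v⊥/(|q|B) = (9.109×10⁻³¹)(1.042×10⁵)/((1.602×10⁻¹⁹)(0.0240)) ≈ 2.47×10⁻⁵ m.

r ≈ 2.47×10⁻⁵ m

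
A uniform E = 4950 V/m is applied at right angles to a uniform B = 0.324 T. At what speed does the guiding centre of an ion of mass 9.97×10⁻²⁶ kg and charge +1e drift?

v_d ≈ 1.53×10⁴ m/s

The E×B drift speed is v_d = E/B.
v_d = 4950/0.324 = 1.53×10⁴ m/s.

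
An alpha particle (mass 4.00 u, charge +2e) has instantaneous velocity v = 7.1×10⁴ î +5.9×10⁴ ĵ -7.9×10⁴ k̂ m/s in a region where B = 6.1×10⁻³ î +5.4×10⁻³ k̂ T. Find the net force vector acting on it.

v×B = (319, -865, -360) N/C.
F = q v×B = (3.204×10⁻¹⁹ C)·(319, -865, -360) = (1.02×10⁻¹⁶, -2.77×10⁻¹⁶, -1.15×10⁻¹⁶) N.

F ≈ (1.02×10⁻¹⁶, -2.77×10⁻¹⁶, -1.15×10⁻¹⁶) N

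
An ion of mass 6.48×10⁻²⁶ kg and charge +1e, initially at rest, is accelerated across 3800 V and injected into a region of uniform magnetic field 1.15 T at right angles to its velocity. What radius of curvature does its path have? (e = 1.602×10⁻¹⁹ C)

r ≈ 0.0482 m

Acceleration: |q|V = ½mv² ⇒ v = √(2|q|V/m) = √(2·1.602×10⁻¹⁹·3800/6.48×10⁻²⁶) ≈ 1.371×10⁵ m/s.
In the field: r = mv/(|q|B) = (6.48×10⁻²⁶)(1.371×10⁵)/((1.602×10⁻¹⁹)(1.15)) ≈ 0.0482 m.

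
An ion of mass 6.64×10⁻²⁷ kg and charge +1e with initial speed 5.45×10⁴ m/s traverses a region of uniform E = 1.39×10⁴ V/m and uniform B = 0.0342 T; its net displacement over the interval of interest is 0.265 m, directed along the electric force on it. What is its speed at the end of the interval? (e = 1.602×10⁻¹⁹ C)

v_f ≈ 4.25×10⁵ m/s

B does no work; ΔKE = |q|E d.
½mv_f² = ½mv₀² + |q|Ed = ½(6.64×10⁻²⁷)(5.45×10⁴)² + (1.602×10⁻¹⁹)(1.39×10⁴)(0.265) ≈ 9.861×10⁻¹⁸ J + 5.901×10⁻¹⁶ J ≈ 6.000×10⁻¹⁶ J.
v_f = √(2·6.000×10⁻¹⁶/6.64×10⁻²⁷) ≈ 4.25×10⁵ m/s.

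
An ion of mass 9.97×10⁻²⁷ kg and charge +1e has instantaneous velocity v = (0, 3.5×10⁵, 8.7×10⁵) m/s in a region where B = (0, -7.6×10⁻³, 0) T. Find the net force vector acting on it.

F ≈ (1.06×10⁻¹⁵, 0, 0) N

v×B = (6610, 0, 0) N/C.
F = q v×B = (1.602×10⁻¹⁹ C)·(6610, 0, 0) = (1.06×10⁻¹⁵, 0, 0) N.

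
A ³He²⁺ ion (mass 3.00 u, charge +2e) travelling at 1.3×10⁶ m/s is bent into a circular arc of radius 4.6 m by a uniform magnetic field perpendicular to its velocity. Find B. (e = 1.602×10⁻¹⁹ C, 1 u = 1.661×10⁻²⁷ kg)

From |q|vB = mv²/r, B = mv/(|q|r).
B = (4.983×10⁻²⁷)(1.3×10⁶)/((3.204×10⁻¹⁹)(4.6)) ≈ 4.4×10⁻³ T.

B ≈ 4.4×10⁻³ T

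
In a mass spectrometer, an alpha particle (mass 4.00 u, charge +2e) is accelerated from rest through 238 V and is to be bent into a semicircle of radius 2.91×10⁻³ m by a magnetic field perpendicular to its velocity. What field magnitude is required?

v = √(2|q|V/m) = √(2·3.204×10⁻¹⁹·238/6.644×10⁻²⁷) ≈ 1.515×10⁵ m/s.
B = mv/(|q|r) = (6.644×10⁻²⁷)(1.515×10⁵)/((3.204×10⁻¹⁹)(2.91×10⁻³)) ≈ 1.08 T.

B ≈ 1.08 T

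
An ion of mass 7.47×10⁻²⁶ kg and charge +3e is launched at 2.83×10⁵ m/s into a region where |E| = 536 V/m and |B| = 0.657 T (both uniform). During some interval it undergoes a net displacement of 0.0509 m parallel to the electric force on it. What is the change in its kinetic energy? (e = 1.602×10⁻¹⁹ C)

ΔKE ≈ 1.31×10⁻¹⁷ J

The magnetic force is always ⟂ v and does no work; only the electric force changes KE.
ΔKE = F_E · d = |q|E d = (4.806×10⁻¹⁹)(536)(0.0509) ≈ 1.31×10⁻¹⁷ J.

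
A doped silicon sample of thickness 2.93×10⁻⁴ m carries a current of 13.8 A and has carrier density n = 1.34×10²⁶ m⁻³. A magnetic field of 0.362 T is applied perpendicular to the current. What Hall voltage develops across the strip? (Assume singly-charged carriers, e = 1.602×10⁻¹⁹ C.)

V_H = IB/(n e t).
V_H = (13.8)(0.362)/((1.34×10²⁶)(1.602×10⁻¹⁹)(2.93×10⁻⁴)) ≈ 7.94×10⁻⁴ V.

V_H ≈ 7.94×10⁻⁴ V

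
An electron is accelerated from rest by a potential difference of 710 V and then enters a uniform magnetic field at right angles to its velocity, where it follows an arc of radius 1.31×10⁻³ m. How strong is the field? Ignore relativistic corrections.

B ≈ 0.0686 T

v = √(2|q|V/m) = √(2·1.602×10⁻¹⁹·710/9.109×10⁻³¹) ≈ 1.580×10⁷ m/s.
B = mv/(|q|r) = (9.109×10⁻³¹)(1.580×10⁷)/((1.602×10⁻¹⁹)(1.31×10⁻³)) ≈ 0.0686 T.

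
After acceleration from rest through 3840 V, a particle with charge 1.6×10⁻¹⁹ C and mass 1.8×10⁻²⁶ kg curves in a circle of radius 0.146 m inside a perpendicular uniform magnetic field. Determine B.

B ≈ 0.201 T

v = √(2|q|V/m) = √(2·1.6×10⁻¹⁹·3840/1.8×10⁻²⁶) ≈ 2.613×10⁵ m/s.
B = mv/(|q|r) = (1.8×10⁻²⁶)(2.613×10⁵)/((1.6×10⁻¹⁹)(0.146)) ≈ 0.201 T.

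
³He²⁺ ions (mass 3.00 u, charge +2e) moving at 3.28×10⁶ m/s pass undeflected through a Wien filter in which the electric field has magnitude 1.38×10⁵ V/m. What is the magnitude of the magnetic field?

Balance of forces in the selector: qE = qvB ⇒ B = E/v.
B = 1.38×10⁵/3.28×10⁶ = 0.0421 T.

B = 0.0421 T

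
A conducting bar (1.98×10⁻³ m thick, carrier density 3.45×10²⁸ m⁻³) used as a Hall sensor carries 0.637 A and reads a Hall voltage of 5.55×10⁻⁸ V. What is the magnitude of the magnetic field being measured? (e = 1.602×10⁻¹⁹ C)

B ≈ 0.953 T

From V_H = IB/(n e t), B = V_H n e t / I.
B = (5.55×10⁻⁸)(3.45×10²⁸)(1.602×10⁻¹⁹)(1.98×10⁻³)/0.637 ≈ 0.953 T.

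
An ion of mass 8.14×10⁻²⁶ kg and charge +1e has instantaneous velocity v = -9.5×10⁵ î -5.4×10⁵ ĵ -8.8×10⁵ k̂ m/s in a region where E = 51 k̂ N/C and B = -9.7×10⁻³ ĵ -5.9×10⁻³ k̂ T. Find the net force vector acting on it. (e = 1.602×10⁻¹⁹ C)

F ≈ (-8.57×10⁻¹⁶, -8.98×10⁻¹⁶, 1.48×10⁻¹⁵) N

v×B = (-5350, -5600, 9220) N/C.
E + v×B = (-5350, -5600, 9270) N/C.
F = q(E + v×B) = (1.602×10⁻¹⁹ C)·(-5350, -5600, 9270) = (-8.57×10⁻¹⁶, -8.98×10⁻¹⁶, 1.48×10⁻¹⁵) N.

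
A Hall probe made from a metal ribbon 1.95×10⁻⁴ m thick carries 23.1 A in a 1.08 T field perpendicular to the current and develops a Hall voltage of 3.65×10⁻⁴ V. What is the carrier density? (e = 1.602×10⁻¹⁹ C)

n ≈ 2.19×10²⁷ m⁻³

From V_H = IB/(n e t), n = IB/(V_H e t).
n = (23.1)(1.08)/((3.65×10⁻⁴)(1.602×10⁻¹⁹)(1.95×10⁻⁴)) ≈ 2.19×10²⁷ m⁻³.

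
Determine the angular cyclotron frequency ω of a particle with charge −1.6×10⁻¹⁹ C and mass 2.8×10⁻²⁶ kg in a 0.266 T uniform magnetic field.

ω = |q|B/m.
ω = (1.6×10⁻¹⁹)(0.266)/2.8×10⁻²⁶ ≈ 1.52×10⁶ rad/s.

ω ≈ 1.52×10⁶ rad/s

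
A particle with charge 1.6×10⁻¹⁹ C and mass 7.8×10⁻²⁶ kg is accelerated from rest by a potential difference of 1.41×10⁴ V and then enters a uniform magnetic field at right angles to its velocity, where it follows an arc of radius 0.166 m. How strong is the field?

v = √(2|q|V/m) = √(2·1.6×10⁻¹⁹·1.41×10⁴/7.8×10⁻²⁶) ≈ 2.405×10⁵ m/s.
B = mv/(|q|r) = (7.8×10⁻²⁶)(2.405×10⁵)/((1.6×10⁻¹⁹)(0.166)) ≈ 0.706 T.

B ≈ 0.706 T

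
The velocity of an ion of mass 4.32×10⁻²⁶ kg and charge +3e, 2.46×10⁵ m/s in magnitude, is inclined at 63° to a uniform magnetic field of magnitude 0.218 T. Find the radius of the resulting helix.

v⊥ = v sinθ = 2.46×10⁵·sin63° ≈ 2.192×10⁵ m/s.
r = m v⊥/(|q|B) = (4.32×10⁻²⁶)(2.192×10⁵)/((4.806×10⁻¹⁹)(0.218)) ≈ 0.0904 m.

r ≈ 0.0904 m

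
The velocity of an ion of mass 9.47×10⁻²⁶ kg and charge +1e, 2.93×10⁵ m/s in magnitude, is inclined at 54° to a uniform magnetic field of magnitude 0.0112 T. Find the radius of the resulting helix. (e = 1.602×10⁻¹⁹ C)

r ≈ 12.5 m

v⊥ = v sinθ = 2.93×10⁵·sin54° ≈ 2.370×10⁵ m/s.
r = m v⊥/(|q|B) = (9.47×10⁻²⁶)(2.370×10⁵)/((1.602×10⁻¹⁹)(0.0112)) ≈ 12.5 m.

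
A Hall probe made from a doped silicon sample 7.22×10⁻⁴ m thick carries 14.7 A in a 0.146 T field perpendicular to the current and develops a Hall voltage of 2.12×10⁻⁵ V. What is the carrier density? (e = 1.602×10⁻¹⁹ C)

From V_H = IB/(n e t), n = IB/(V_H e t).
n = (14.7)(0.146)/((2.12×10⁻⁵)(1.602×10⁻¹⁹)(7.22×10⁻⁴)) ≈ 8.75×10²⁶ m⁻³.

n ≈ 8.75×10²⁶ m⁻³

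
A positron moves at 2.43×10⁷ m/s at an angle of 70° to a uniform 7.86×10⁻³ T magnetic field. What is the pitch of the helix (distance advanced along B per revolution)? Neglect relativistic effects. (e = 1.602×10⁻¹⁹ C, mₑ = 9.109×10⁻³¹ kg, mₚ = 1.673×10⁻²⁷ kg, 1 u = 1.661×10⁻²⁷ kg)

v∥ = v cosθ = 2.43×10⁷·cos70° ≈ 8.311×10⁶ m/s.
T = 2πm/(|q|B) = 2π(9.109×10⁻³¹)/((1.602×10⁻¹⁹)(7.86×10⁻³)) ≈ 4.545×10⁻⁹ s.
pitch = v∥ T = (8.311×10⁶)(4.545×10⁻⁹) ≈ 0.0378 m.

p ≈ 0.0378 m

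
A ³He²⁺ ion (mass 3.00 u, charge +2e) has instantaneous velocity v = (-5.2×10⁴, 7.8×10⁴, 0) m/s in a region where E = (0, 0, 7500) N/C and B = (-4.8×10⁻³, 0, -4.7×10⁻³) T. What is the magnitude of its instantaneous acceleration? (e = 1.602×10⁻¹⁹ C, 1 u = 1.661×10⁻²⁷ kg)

v×B = (-367, -244, 374) N/C.
E + v×B = (-367, -244, 7870) N/C.
F = q(E + v×B) = (3.204×10⁻¹⁹ C)·(-367, -244, 7870) = (-1.17×10⁻¹⁶, -7.83×10⁻¹⁷, 2.52×10⁻¹⁵) N.
|a| = |F|/m = 2.527×10⁻¹⁵/4.983×10⁻²⁷ ≈ 5.07×10¹¹ m/s².

|a| ≈ 5.07×10¹¹ m/s²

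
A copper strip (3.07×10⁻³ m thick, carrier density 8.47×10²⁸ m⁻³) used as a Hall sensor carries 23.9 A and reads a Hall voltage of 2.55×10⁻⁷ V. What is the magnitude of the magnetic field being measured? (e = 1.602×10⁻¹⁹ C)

B ≈ 0.444 T

From V_H = IB/(n e t), B = V_H n e t / I.
B = (2.55×10⁻⁷)(8.47×10²⁸)(1.602×10⁻¹⁹)(3.07×10⁻³)/23.9 ≈ 0.444 T.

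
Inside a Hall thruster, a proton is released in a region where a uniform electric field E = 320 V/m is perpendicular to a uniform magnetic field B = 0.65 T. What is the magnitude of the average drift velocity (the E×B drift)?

The steady drift has the magnetic force balancing the electric force, so v_d = E/B.
v_d = 320/0.65 = 490 m/s.

v_d ≈ 490 m/s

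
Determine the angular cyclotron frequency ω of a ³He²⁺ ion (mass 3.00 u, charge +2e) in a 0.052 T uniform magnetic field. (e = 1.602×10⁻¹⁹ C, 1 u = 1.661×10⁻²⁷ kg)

ω = |q|B/m.
ω = (3.204×10⁻¹⁹)(0.052)/4.983×10⁻²⁷ ≈ 3.3×10⁶ rad/s.

ω ≈ 3.3×10⁶ rad/s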